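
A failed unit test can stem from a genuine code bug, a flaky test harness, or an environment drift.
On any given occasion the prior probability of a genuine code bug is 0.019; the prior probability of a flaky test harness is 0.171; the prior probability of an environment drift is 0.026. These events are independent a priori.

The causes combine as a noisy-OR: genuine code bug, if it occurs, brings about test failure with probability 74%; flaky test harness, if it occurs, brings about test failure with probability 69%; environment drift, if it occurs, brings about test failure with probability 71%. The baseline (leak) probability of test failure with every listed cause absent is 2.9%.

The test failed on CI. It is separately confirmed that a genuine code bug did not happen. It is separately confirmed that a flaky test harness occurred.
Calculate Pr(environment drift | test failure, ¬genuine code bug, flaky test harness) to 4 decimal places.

Pr(environment drift | test failure, ¬genuine code bug, flaky test harness) ≈ 0.0337

Under noisy-OR, P(test failure | causes) = 1 − (1−0.029)·∏(1−qᵢ) over the active causes.
Weight on environment drift=true, given the evidence: 0.912707×0.026 = 0.023730
Normalizer over all consistent configurations: 0.69899×0.974 + 0.912707×0.026 = 0.704546
P(environment drift | test failure, ¬genuine code bug, flaky test harness) = 0.023730/0.704546 ≈ 0.0337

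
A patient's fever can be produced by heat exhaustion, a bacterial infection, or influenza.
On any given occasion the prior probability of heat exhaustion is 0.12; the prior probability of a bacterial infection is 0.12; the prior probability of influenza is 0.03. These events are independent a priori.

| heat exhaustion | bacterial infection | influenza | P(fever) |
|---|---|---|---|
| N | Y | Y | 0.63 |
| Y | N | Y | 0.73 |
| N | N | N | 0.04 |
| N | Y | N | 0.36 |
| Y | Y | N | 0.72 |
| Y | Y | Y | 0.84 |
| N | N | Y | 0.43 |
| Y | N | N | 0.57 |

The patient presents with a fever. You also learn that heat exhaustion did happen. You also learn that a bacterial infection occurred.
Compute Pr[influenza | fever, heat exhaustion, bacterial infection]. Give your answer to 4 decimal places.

Pr[influenza | fever, heat exhaustion, bacterial infection] ≈ 0.0348

Sum P(fever|·) weighted by the priors over both values of influenza:
  P(fever | heat exhaustion, bacterial infection) = 0.72·0.97 + 0.84·0.03
        = 0.698400 + 0.025200 = 0.723600
Keeping only the influenza-present terms gives 0.025200, so
  P(influenza | fever, heat exhaustion, bacterial infection) = 0.025200 / 0.723600 ≈ 0.0348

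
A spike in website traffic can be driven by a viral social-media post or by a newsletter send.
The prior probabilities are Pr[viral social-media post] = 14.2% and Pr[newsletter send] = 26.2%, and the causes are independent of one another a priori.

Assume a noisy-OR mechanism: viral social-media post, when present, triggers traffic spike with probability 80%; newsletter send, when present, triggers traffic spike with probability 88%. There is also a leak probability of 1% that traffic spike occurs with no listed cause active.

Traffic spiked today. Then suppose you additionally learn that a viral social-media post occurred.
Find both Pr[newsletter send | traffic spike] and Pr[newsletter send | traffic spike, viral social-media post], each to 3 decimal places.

Under noisy-OR, P(traffic spike | causes) = 1 − (1−0.01)·∏(1−qᵢ) over the active causes.
P(traffic spike) = 0.01×0.858×0.738 + 0.8812×0.858×0.262 + 0.802×0.142×0.738 + 0.97624×0.142×0.262 = 0.006332 + 0.198090 + 0.084046 + 0.036320 = 0.324788
The newsletter send-present share is 0.198090 + 0.036320 = 0.234410.
So P(newsletter send | traffic spike) = 0.234410/0.324788 ≈ 0.722.

Now condition on the additional information:
Weight on newsletter send=true, given the evidence: 0.97624×0.262 = 0.255775
Denominator P(traffic spike | viral social-media post): 0.802×0.738 + 0.97624×0.262 = 0.847651
Posterior = 0.255775 / 0.847651 ≈ 0.302
The drop from 0.722 to 0.302 is the explaining-away (discounting) effect.

Pr[newsletter send | traffic spike] ≈ 0.722; Pr[newsletter send | traffic spike, viral social-media post] ≈ 0.302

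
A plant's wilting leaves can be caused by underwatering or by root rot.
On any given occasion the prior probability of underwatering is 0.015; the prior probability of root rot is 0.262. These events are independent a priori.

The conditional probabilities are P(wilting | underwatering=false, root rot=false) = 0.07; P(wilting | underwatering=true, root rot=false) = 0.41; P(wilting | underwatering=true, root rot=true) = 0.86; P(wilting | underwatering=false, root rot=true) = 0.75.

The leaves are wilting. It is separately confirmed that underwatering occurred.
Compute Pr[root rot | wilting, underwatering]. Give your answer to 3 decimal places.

Pr[root rot | wilting, underwatering] ≈ 0.427

P(wilting | underwatering) = 0.41×0.738 + 0.86×0.262 = 0.302580 + 0.225320 = 0.527900
Of this, 0.225320 comes from 0.86×0.262 (the root rot=true cases).
P(root rot | wilting, underwatering) = 0.225320 / 0.527900 ≈ 0.427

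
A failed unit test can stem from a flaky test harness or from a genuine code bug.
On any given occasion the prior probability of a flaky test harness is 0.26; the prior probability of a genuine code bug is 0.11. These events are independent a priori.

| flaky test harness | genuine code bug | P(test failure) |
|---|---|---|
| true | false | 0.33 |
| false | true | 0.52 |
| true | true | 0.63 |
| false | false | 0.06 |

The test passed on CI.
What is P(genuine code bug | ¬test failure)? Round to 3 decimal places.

P(genuine code bug | ¬test failure) ≈ 0.060

P(¬test failure) = 0.94*0.74*0.89 + 0.48*0.74*0.11 + 0.67*0.26*0.89 + 0.37*0.26*0.11 = 0.619084 + 0.039072 + 0.155038 + 0.010582 = 0.823776
Of this, 0.049654 comes from 0.039072 + 0.010582 (the genuine code bug=true cases).
So P(genuine code bug | ¬test failure) = 0.049654/0.823776 ≈ 0.060.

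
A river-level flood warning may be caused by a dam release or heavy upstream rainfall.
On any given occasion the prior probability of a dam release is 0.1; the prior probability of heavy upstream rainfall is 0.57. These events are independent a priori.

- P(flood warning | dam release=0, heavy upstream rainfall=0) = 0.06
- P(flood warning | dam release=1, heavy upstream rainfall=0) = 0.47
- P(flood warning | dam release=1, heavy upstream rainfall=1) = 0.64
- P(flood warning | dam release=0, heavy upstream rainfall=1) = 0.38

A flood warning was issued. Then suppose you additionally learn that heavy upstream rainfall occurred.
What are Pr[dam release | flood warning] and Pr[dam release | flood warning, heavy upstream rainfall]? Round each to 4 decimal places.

Numerator (weight on configurations with dam release): 0.020210 + 0.036480 = 0.056690
Normalizer over all consistent configurations: 0.06*0.9*0.43 + 0.38*0.9*0.57 + 0.47*0.1*0.43 + 0.64*0.1*0.57 = 0.274850
Posterior = 0.056690 / 0.274850 ≈ 0.2063

With the extra evidence:
For the numerator, keep only dam release=true terms: 0.64·0.1 = 0.064000
The normalizing constant is 0.38·0.9 + 0.64·0.1 = 0.406000
P(dam release | flood warning, heavy upstream rainfall) = 0.064000/0.406000 ≈ 0.1576

Pr[dam release | flood warning] ≈ 0.2063; Pr[dam release | flood warning, heavy upstream rainfall] ≈ 0.1576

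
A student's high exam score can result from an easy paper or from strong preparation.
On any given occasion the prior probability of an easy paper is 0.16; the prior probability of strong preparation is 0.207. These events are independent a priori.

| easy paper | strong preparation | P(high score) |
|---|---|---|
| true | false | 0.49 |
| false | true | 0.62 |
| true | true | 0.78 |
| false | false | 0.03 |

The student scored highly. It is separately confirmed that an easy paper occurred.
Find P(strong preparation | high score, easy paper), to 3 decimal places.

P(strong preparation | high score, easy paper) ≈ 0.294

For the numerator, keep only strong preparation=true terms: 0.78×0.207 = 0.161460
Normalizer over all consistent configurations: 0.49×0.793 + 0.78×0.207 = 0.550030
P(strong preparation | high score, easy paper) = 0.161460/0.550030 ≈ 0.294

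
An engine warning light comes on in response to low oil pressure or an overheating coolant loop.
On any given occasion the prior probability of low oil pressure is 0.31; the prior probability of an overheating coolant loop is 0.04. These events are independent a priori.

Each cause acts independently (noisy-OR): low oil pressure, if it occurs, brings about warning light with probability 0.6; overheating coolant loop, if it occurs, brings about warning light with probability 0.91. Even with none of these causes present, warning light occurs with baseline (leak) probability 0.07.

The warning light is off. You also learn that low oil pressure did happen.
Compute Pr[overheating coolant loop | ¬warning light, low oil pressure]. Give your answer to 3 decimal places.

Under noisy-OR, P(warning light | causes) = 1 − (1−0.07)·∏(1−qᵢ) over the active causes.
Enumerate both values of overheating coolant loop and weight by the priors:
  P(¬warning light | low oil pressure) = 0.372*0.96 + 0.03348*0.04
        = 0.357120 + 0.001339 = 0.358459
The terms with overheating coolant loop present sum to 0.001339, so
  P(overheating coolant loop | ¬warning light, low oil pressure) = 0.001339 / 0.358459 ≈ 0.004

Pr[overheating coolant loop | ¬warning light, low oil pressure] ≈ 0.004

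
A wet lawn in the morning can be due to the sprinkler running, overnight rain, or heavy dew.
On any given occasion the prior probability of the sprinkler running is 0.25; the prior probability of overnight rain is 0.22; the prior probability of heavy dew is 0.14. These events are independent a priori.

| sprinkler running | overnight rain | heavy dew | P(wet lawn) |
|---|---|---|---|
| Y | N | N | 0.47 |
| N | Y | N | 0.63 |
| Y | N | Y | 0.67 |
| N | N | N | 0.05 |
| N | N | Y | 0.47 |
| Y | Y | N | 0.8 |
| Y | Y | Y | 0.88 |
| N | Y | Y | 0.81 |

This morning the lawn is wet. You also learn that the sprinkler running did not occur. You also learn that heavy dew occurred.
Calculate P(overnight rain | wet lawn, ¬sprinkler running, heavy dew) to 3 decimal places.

P(overnight rain | wet lawn, ¬sprinkler running, heavy dew) ≈ 0.327

P(wet lawn | ¬sprinkler running, heavy dew) = 0.47·0.78 + 0.81·0.22 = 0.366600 + 0.178200 = 0.544800
Restricting to configurations with overnight rain present: 0.81·0.22 = 0.178200.
P(overnight rain | wet lawn, ¬sprinkler running, heavy dew) = 0.178200 / 0.544800 ≈ 0.327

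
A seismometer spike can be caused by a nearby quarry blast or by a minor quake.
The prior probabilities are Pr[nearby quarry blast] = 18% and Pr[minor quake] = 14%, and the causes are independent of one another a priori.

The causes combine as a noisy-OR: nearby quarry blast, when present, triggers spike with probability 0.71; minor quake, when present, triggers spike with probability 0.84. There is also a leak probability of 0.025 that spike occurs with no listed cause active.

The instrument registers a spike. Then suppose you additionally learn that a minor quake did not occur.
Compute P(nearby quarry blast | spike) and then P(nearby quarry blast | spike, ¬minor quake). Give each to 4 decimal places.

P(nearby quarry blast | spike) ≈ 0.5412; P(nearby quarry blast | spike, ¬minor quake) ≈ 0.8630

Under noisy-OR, P(spike | causes) = 1 − (1−0.025)·∏(1−qᵢ) over the active causes.
P(spike) = 0.025×0.82×0.86 + 0.844×0.82×0.14 + 0.71725×0.18×0.86 + 0.95476×0.18×0.14 = 0.017630 + 0.096891 + 0.111030 + 0.024060 = 0.249611
The nearby quarry blast-present share is 0.111030 + 0.024060 = 0.135090.
P(nearby quarry blast | spike) = 0.135090 / 0.249611 ≈ 0.5412

With the extra evidence:
P(spike | ¬minor quake) = 0.025·0.82 + 0.71725·0.18 = 0.020500 + 0.129105 = 0.149605
Restricting to configurations with nearby quarry blast present: 0.71725·0.18 = 0.129105.
Hence the posterior is 0.129105/0.149605 ≈ 0.8630.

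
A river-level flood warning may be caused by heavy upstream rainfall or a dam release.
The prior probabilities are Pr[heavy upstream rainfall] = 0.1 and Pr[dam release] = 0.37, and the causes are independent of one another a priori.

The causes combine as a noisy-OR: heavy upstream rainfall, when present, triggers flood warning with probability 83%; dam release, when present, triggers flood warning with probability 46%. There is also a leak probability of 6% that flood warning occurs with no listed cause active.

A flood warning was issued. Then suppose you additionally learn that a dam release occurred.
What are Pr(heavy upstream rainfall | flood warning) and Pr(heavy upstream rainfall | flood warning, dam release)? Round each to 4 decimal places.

Under noisy-OR, P(flood warning | causes) = 1 − (1−0.06)·∏(1−qᵢ) over the active causes.
For the numerator, keep only heavy upstream rainfall=true terms: 0.052933 + 0.033807 = 0.086740
Denominator P(flood warning): 0.06×0.9×0.63 + 0.4924×0.9×0.37 + 0.8402×0.1×0.63 + 0.913708×0.1×0.37 = 0.284729
P(heavy upstream rainfall | flood warning) = 0.086740/0.284729 ≈ 0.3046

With the extra evidence:
P(flood warning | dam release) = 0.4924*0.9 + 0.913708*0.1 = 0.443160 + 0.091371 = 0.534531
Of this, 0.091371 comes from 0.913708*0.1 (the heavy upstream rainfall=true cases).
So P(heavy upstream rainfall | flood warning, dam release) = 0.091371/0.534531 ≈ 0.1709.

Pr(heavy upstream rainfall | flood warning) ≈ 0.3046; Pr(heavy upstream rainfall | flood warning, dam release) ≈ 0.1709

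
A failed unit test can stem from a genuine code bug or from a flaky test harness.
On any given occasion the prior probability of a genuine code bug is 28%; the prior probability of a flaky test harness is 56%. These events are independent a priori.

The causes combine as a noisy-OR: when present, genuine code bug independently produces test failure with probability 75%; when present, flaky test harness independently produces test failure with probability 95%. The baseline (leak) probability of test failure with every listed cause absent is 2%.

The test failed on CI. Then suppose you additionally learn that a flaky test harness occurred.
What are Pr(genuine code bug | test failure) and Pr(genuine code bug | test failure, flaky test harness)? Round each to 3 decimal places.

Pr(genuine code bug | test failure) ≈ 0.389; Pr(genuine code bug | test failure, flaky test harness) ≈ 0.288

Under noisy-OR, P(test failure | causes) = 1 − (1−0.02)·∏(1−qᵢ) over the active causes.
P(test failure) = 0.02·0.72·0.44 + 0.951·0.72·0.56 + 0.755·0.28·0.44 + 0.98775·0.28·0.56 = 0.006336 + 0.383443 + 0.093016 + 0.154879 = 0.637674
Restricting to configurations with genuine code bug present: 0.093016 + 0.154879 = 0.247895.
So P(genuine code bug | test failure) = 0.247895/0.637674 ≈ 0.389.

Now also conditioning on flaky test harness=true:
Sum P(test failure|·) weighted by the priors over both values of genuine code bug:
  P(test failure | flaky test harness) = 0.951×0.72 + 0.98775×0.28
        = 0.684720 + 0.276570 = 0.961290
Keeping only the genuine code bug-present terms gives 0.276570, so
  P(genuine code bug | test failure, flaky test harness) = 0.276570 / 0.961290 ≈ 0.288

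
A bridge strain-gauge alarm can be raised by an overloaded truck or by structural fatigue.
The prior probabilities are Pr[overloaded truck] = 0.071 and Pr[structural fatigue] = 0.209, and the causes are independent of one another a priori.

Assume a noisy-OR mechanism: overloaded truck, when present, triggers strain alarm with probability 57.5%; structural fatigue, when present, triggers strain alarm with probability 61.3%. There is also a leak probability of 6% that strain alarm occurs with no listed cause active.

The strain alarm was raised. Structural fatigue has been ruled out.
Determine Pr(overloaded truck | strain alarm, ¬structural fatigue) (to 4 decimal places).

Pr(overloaded truck | strain alarm, ¬structural fatigue) ≈ 0.4334

Under noisy-OR, P(strain alarm | causes) = 1 − (1−0.06)·∏(1−qᵢ) over the active causes.
By total probability over both values of overloaded truck:
  P(strain alarm | ¬structural fatigue) = 0.06·0.929 + 0.6005·0.071
        = 0.055740 + 0.042635 = 0.098375
Keeping only the overloaded truck-present terms gives 0.042635, so
  P(overloaded truck | strain alarm, ¬structural fatigue) = 0.042635 / 0.098375 ≈ 0.4334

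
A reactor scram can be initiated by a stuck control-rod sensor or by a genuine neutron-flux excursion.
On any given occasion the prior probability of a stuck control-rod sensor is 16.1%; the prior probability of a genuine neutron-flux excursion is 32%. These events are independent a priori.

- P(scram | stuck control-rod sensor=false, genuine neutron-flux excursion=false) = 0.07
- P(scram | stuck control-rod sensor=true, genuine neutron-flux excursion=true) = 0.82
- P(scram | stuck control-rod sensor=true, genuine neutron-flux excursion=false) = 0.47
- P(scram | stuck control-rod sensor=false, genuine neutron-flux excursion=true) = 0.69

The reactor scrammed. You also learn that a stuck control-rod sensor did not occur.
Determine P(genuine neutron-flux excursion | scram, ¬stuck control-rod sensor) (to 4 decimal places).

P(scram | ¬stuck control-rod sensor) = 0.07*0.68 + 0.69*0.32 = 0.047600 + 0.220800 = 0.268400
Of this, 0.220800 comes from 0.69*0.32 (the genuine neutron-flux excursion=true cases).
Hence the posterior is 0.220800/0.268400 ≈ 0.8227.

P(genuine neutron-flux excursion | scram, ¬stuck control-rod sensor) ≈ 0.8227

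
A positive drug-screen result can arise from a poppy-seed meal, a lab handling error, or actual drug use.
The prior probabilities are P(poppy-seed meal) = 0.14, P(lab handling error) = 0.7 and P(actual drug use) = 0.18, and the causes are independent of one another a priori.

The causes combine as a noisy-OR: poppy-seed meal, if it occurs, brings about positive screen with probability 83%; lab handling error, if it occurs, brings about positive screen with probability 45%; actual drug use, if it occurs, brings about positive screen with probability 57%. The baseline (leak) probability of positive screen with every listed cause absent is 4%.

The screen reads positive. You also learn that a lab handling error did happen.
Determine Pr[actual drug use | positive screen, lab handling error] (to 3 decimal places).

Under noisy-OR, P(positive screen | causes) = 1 − (1−0.04)·∏(1−qᵢ) over the active causes.
Weight on actual drug use=true, given the evidence: 0.119654 + 0.024227 = 0.143881
The normalizing constant is 0.472×0.86×0.82 + 0.77296×0.86×0.18 + 0.91024×0.14×0.82 + 0.961403×0.14×0.18 = 0.581231
P(actual drug use | positive screen, lab handling error) = 0.143881/0.581231 ≈ 0.248

Pr[actual drug use | positive screen, lab handling error] ≈ 0.248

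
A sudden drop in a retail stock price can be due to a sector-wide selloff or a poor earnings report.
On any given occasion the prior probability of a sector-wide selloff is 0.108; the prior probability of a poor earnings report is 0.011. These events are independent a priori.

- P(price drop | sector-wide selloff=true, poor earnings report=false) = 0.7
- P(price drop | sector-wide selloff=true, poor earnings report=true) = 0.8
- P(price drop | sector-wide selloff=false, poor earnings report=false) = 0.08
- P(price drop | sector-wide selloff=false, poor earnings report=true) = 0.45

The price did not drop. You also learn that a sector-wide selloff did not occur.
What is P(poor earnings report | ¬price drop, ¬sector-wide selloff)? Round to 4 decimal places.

P(poor earnings report | ¬price drop, ¬sector-wide selloff) ≈ 0.0066

P(¬price drop | ¬sector-wide selloff) = 0.92×0.989 + 0.55×0.011 = 0.909880 + 0.006050 = 0.915930
The poor earnings report-present share is 0.55×0.011 = 0.006050.
So P(poor earnings report | ¬price drop, ¬sector-wide selloff) = 0.006050/0.915930 ≈ 0.0066.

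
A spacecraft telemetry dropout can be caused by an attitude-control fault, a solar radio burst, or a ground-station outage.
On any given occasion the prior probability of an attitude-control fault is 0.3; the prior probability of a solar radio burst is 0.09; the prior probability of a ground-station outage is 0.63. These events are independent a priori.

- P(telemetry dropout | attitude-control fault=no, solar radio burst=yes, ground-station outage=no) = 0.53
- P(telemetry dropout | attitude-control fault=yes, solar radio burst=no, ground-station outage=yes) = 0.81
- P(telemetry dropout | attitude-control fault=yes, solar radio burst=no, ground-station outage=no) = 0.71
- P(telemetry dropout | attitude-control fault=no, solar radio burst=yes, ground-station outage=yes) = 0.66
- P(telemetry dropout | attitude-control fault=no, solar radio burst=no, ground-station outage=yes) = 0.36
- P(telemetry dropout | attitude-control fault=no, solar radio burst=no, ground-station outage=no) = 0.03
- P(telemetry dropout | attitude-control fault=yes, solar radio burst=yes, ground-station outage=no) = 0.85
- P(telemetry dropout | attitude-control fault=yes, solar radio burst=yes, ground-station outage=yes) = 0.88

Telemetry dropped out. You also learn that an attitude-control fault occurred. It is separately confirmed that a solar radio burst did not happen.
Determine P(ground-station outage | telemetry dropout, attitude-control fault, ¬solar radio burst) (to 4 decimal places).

P(ground-station outage | telemetry dropout, attitude-control fault, ¬solar radio burst) ≈ 0.6602

Numerator (weight on configurations with ground-station outage): 0.81*0.63 = 0.510300
Denominator P(telemetry dropout | attitude-control fault, ¬solar radio burst): 0.71*0.37 + 0.81*0.63 = 0.773000
Posterior = 0.510300 / 0.773000 ≈ 0.6602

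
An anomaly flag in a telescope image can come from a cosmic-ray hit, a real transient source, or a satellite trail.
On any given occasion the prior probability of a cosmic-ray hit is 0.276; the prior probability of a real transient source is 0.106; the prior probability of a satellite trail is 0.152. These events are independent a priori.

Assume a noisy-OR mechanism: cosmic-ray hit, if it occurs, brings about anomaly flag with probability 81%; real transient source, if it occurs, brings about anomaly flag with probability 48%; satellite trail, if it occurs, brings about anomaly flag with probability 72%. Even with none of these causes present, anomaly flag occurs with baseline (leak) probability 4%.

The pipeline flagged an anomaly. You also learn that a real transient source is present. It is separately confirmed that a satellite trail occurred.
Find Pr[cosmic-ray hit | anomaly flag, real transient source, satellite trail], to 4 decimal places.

Under noisy-OR, P(anomaly flag | causes) = 1 − (1−0.04)·∏(1−qᵢ) over the active causes.
P(anomaly flag | real transient source, satellite trail) = 0.860224·0.724 + 0.973443·0.276 = 0.622802 + 0.268670 = 0.891472
Of this, 0.268670 comes from 0.973443·0.276 (the cosmic-ray hit=true cases).
P(cosmic-ray hit | anomaly flag, real transient source, satellite trail) = 0.268670 / 0.891472 ≈ 0.3014

Pr[cosmic-ray hit | anomaly flag, real transient source, satellite trail] ≈ 0.3014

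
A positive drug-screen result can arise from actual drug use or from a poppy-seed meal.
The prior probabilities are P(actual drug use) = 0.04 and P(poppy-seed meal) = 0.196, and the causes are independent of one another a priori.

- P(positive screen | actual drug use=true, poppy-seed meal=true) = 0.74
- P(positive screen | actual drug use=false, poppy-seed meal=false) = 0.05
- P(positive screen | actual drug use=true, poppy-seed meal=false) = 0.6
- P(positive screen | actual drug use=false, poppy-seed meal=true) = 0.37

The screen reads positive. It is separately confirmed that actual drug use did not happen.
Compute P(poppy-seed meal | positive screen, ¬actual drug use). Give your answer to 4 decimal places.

P(poppy-seed meal | positive screen, ¬actual drug use) ≈ 0.6434

Weight on poppy-seed meal=true, given the evidence: 0.37×0.196 = 0.072520
Denominator P(positive screen | ¬actual drug use): 0.05×0.804 + 0.37×0.196 = 0.112720
P(poppy-seed meal | positive screen, ¬actual drug use) = 0.072520/0.112720 ≈ 0.6434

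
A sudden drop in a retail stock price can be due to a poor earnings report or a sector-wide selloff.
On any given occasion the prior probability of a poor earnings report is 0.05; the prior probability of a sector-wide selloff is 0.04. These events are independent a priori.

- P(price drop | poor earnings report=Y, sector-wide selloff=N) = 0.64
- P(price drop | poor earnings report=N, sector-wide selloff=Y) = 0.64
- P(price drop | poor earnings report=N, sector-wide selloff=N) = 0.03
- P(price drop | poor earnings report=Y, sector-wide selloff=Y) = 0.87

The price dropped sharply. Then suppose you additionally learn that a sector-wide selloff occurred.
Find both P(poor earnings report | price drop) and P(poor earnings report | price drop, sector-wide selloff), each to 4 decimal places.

P(poor earnings report | price drop) ≈ 0.3858; P(poor earnings report | price drop, sector-wide selloff) ≈ 0.0668

P(price drop) = 0.03*0.95*0.96 + 0.64*0.95*0.04 + 0.64*0.05*0.96 + 0.87*0.05*0.04 = 0.027360 + 0.024320 + 0.030720 + 0.001740 = 0.084140
The poor earnings report-present share is 0.030720 + 0.001740 = 0.032460.
P(poor earnings report | price drop) = 0.032460 / 0.084140 ≈ 0.3858

Now also conditioning on sector-wide selloff=true:
Numerator (weight on configurations with poor earnings report): 0.87*0.05 = 0.043500
Normalizer over all consistent configurations: 0.64*0.95 + 0.87*0.05 = 0.651500
Posterior = 0.043500 / 0.651500 ≈ 0.0668
Conditioning on sector-wide selloff lowers the posterior on poor earnings report: the classic explaining-away effect in a common-effect structure.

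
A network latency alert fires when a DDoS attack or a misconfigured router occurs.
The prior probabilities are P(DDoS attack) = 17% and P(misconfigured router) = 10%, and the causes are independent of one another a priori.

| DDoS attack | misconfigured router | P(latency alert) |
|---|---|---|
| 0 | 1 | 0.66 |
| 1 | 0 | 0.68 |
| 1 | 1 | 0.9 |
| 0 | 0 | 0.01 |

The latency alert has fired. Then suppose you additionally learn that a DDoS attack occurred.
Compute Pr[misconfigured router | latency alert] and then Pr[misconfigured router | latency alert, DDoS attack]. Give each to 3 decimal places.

Pr[misconfigured router | latency alert] ≈ 0.386; Pr[misconfigured router | latency alert, DDoS attack] ≈ 0.128

By total probability over the 4 (DDoS attack, misconfigured router) configurations:
  P(latency alert) = 0.01*0.83*0.9 + 0.66*0.83*0.1 + 0.68*0.17*0.9 + 0.9*0.17*0.1
        = 0.007470 + 0.054780 + 0.104040 + 0.015300 = 0.181590
Configurations with misconfigured router contribute 0.070080, so
  P(misconfigured router | latency alert) = 0.070080 / 0.181590 ≈ 0.386

Now also conditioning on DDoS attack=true:
By total probability over both values of misconfigured router:
  P(latency alert | DDoS attack) = 0.68·0.9 + 0.9·0.1
        = 0.612000 + 0.090000 = 0.702000
The terms with misconfigured router present sum to 0.090000, so
  P(misconfigured router | latency alert, DDoS attack) = 0.090000 / 0.702000 ≈ 0.128
This is intercausal reasoning (explaining away): once DDoS attack accounts for the latency alert, misconfigured router becomes less likely.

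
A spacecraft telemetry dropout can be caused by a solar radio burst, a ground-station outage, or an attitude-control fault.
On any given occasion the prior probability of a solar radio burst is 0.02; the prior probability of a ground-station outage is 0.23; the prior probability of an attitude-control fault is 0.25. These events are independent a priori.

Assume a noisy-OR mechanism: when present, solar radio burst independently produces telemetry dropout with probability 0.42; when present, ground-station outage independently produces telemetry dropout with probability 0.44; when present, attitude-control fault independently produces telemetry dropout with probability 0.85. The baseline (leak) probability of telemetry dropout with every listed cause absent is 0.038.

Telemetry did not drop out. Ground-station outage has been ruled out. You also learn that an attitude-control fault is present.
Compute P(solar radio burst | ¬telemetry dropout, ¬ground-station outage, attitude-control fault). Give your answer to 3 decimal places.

Under noisy-OR, P(telemetry dropout | causes) = 1 − (1−0.038)·∏(1−qᵢ) over the active causes.
P(¬telemetry dropout | ¬ground-station outage, attitude-control fault) = 0.1443·0.98 + 0.083694·0.02 = 0.141414 + 0.001674 = 0.143088
The solar radio burst-present share is 0.083694·0.02 = 0.001674.
So P(solar radio burst | ¬telemetry dropout, ¬ground-station outage, attitude-control fault) = 0.001674/0.143088 ≈ 0.012.

P(solar radio burst | ¬telemetry dropout, ¬ground-station outage, attitude-control fault) ≈ 0.012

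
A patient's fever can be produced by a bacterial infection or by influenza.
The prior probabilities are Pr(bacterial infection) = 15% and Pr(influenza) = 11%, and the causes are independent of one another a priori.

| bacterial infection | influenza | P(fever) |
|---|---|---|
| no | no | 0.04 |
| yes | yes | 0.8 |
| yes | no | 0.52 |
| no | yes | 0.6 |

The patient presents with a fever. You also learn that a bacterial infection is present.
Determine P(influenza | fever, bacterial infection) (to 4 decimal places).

P(fever | bacterial infection) = 0.52*0.89 + 0.8*0.11 = 0.462800 + 0.088000 = 0.550800
The influenza-present share is 0.8*0.11 = 0.088000.
P(influenza | fever, bacterial infection) = 0.088000 / 0.550800 ≈ 0.1598

P(influenza | fever, bacterial infection) ≈ 0.1598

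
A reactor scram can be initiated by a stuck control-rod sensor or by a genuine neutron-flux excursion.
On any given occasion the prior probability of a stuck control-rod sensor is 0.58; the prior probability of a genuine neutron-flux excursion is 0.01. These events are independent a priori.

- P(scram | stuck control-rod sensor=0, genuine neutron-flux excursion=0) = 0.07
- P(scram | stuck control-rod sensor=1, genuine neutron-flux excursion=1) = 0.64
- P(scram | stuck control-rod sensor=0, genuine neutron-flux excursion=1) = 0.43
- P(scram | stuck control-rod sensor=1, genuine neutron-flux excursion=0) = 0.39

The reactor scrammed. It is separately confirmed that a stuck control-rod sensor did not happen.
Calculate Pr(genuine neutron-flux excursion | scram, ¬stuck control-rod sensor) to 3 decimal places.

Pr(genuine neutron-flux excursion | scram, ¬stuck control-rod sensor) ≈ 0.058

For the numerator, keep only genuine neutron-flux excursion=true terms: 0.43×0.01 = 0.004300
Normalizer over all consistent configurations: 0.07×0.99 + 0.43×0.01 = 0.073600
P(genuine neutron-flux excursion | scram, ¬stuck control-rod sensor) = 0.004300/0.073600 ≈ 0.058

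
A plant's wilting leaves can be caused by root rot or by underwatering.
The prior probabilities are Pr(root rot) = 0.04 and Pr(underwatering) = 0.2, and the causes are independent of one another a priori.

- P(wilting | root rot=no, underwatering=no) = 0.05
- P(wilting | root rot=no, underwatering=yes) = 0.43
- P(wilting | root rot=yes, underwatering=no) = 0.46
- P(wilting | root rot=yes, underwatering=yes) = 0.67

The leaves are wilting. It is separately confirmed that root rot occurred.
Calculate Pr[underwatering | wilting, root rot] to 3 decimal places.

Pr[underwatering | wilting, root rot] ≈ 0.267

Sum P(wilting|·) weighted by the priors over both values of underwatering:
  P(wilting | root rot) = 0.46*0.8 + 0.67*0.2
        = 0.368000 + 0.134000 = 0.502000
Keeping only the underwatering-present terms gives 0.134000, so
  P(underwatering | wilting, root rot) = 0.134000 / 0.502000 ≈ 0.267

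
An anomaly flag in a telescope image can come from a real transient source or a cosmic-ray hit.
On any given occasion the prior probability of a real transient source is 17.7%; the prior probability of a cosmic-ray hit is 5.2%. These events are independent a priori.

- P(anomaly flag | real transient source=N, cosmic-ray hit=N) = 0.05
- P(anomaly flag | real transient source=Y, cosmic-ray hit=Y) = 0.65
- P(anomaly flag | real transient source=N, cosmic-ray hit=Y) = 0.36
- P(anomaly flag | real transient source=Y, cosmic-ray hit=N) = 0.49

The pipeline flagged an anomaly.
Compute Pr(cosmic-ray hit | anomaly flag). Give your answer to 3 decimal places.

Pr(cosmic-ray hit | anomaly flag) ≈ 0.150

For the numerator, keep only cosmic-ray hit=true terms: 0.015407 + 0.005983 = 0.021390
Denominator P(anomaly flag): 0.05×0.823×0.948 + 0.36×0.823×0.052 + 0.49×0.177×0.948 + 0.65×0.177×0.052 = 0.142620
P(cosmic-ray hit | anomaly flag) = 0.021390/0.142620 ≈ 0.150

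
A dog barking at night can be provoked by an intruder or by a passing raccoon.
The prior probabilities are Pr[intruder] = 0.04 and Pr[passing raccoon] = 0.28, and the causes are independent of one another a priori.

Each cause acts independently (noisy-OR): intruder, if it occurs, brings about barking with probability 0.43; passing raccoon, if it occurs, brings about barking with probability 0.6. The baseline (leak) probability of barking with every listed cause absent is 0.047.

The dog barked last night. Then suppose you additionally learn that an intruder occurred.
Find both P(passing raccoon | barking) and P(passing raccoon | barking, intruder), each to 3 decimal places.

P(passing raccoon | barking) ≈ 0.793; P(passing raccoon | barking, intruder) ≈ 0.400

Under noisy-OR, P(barking | causes) = 1 − (1−0.047)·∏(1−qᵢ) over the active causes.
For the numerator, keep only passing raccoon=true terms: 0.166333 + 0.008766 = 0.175099
The normalizing constant is 0.047·0.96·0.72 + 0.6188·0.96·0.28 + 0.45679·0.04·0.72 + 0.782716·0.04·0.28 = 0.220741
P(passing raccoon | barking) = 0.175099/0.220741 ≈ 0.793

With the extra evidence:
Sum P(barking|·) weighted by the priors over both values of passing raccoon:
  P(barking | intruder) = 0.45679×0.72 + 0.782716×0.28
        = 0.328889 + 0.219160 = 0.548049
Keeping only the passing raccoon-present terms gives 0.219160, so
  P(passing raccoon | barking, intruder) = 0.219160 / 0.548049 ≈ 0.400
This is intercausal reasoning (explaining away): once intruder accounts for the barking, passing raccoon becomes less likely.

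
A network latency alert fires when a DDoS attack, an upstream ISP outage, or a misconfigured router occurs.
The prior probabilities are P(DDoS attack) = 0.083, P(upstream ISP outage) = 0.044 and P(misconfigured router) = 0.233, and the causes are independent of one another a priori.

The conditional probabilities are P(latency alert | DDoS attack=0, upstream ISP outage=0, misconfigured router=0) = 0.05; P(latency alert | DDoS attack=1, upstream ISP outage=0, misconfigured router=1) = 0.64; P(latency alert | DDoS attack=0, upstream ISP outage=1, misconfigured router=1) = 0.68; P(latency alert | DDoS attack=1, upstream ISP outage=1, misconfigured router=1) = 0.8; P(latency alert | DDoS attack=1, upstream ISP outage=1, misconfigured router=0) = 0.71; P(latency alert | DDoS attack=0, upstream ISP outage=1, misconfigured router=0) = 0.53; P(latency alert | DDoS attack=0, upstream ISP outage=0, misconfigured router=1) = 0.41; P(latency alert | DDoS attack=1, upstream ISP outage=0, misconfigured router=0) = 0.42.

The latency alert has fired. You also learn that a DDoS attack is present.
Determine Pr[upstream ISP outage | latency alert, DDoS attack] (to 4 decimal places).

Sum P(latency alert|·) weighted by the priors over the 4 (upstream ISP outage, misconfigured router) configurations:
  P(latency alert | DDoS attack) = 0.42·0.956·0.767 + 0.64·0.956·0.233 + 0.71·0.044·0.767 + 0.8·0.044·0.233
        = 0.307966 + 0.142559 + 0.023961 + 0.008202 = 0.482688
Keeping only the upstream ISP outage-present terms gives 0.032163, so
  P(upstream ISP outage | latency alert, DDoS attack) = 0.032163 / 0.482688 ≈ 0.0666

Pr[upstream ISP outage | latency alert, DDoS attack] ≈ 0.0666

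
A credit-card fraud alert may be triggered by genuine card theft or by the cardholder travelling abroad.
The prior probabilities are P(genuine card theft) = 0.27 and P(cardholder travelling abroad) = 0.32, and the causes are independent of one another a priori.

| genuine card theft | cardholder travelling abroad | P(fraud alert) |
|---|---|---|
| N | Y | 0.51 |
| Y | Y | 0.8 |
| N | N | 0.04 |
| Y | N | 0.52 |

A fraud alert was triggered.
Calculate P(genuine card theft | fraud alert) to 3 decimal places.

P(genuine card theft | fraud alert) ≈ 0.542

Sum P(fraud alert|·) weighted by the priors over the 4 (genuine card theft, cardholder travelling abroad) configurations:
  P(fraud alert) = 0.04*0.73*0.68 + 0.51*0.73*0.32 + 0.52*0.27*0.68 + 0.8*0.27*0.32
        = 0.019856 + 0.119136 + 0.095472 + 0.069120 = 0.303584
The terms with genuine card theft present sum to 0.164592, so
  P(genuine card theft | fraud alert) = 0.164592 / 0.303584 ≈ 0.542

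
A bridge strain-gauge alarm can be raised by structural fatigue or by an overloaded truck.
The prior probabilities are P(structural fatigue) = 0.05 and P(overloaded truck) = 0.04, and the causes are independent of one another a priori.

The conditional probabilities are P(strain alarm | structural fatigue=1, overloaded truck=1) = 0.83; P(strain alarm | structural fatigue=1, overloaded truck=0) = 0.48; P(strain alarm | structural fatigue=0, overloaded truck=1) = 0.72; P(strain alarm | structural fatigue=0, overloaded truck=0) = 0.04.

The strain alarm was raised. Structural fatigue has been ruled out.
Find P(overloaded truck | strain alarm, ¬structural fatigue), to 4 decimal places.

P(overloaded truck | strain alarm, ¬structural fatigue) ≈ 0.4286

P(strain alarm | ¬structural fatigue) = 0.04*0.96 + 0.72*0.04 = 0.038400 + 0.028800 = 0.067200
Of this, 0.028800 comes from 0.72*0.04 (the overloaded truck=true cases).
So P(overloaded truck | strain alarm, ¬structural fatigue) = 0.028800/0.067200 ≈ 0.4286.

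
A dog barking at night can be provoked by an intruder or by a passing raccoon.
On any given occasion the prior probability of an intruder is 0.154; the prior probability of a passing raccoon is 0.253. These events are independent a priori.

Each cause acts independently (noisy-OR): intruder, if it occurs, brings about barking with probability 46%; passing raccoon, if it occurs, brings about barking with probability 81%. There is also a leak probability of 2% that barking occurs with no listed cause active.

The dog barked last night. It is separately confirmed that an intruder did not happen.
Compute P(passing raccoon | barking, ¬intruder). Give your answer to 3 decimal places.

Under noisy-OR, P(barking | causes) = 1 − (1−0.02)·∏(1−qᵢ) over the active causes.
Weight on passing raccoon=true, given the evidence: 0.8138*0.253 = 0.205891
Normalizer over all consistent configurations: 0.02*0.747 + 0.8138*0.253 = 0.220831
Posterior = 0.205891 / 0.220831 ≈ 0.932

P(passing raccoon | barking, ¬intruder) ≈ 0.932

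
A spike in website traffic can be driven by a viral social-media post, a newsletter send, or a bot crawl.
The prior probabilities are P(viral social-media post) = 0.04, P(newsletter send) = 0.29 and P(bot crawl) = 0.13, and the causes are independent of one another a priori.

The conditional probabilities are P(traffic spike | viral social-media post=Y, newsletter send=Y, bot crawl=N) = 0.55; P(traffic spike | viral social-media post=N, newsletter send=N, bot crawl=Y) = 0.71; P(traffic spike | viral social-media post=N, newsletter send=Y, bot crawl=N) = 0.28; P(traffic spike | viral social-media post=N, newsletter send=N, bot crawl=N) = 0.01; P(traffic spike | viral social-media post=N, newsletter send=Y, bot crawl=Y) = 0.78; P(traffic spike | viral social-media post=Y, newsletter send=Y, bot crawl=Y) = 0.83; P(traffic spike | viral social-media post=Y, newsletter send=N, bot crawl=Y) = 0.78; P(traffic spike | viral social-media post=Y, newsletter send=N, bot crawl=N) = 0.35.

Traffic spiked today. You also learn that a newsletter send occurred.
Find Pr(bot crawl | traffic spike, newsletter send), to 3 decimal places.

Enumerate the 4 (viral social-media post, bot crawl) configurations and weight by the priors:
  P(traffic spike | newsletter send) = 0.28·0.96·0.87 + 0.78·0.96·0.13 + 0.55·0.04·0.87 + 0.83·0.04·0.13
        = 0.233856 + 0.097344 + 0.019140 + 0.004316 = 0.354656
Keeping only the bot crawl-present terms gives 0.101660, so
  P(bot crawl | traffic spike, newsletter send) = 0.101660 / 0.354656 ≈ 0.287

Pr(bot crawl | traffic spike, newsletter send) ≈ 0.287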